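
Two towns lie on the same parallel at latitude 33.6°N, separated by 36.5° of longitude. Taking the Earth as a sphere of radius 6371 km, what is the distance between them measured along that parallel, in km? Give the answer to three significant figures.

Arc length along a parallel = R cos φ · Δλ (with Δλ in radians).
= 6371 × cos 33.6° × (36.5° × π/180) = 6371 × 0.8329 × 0.6370 ≈ 3380 km.

3380 km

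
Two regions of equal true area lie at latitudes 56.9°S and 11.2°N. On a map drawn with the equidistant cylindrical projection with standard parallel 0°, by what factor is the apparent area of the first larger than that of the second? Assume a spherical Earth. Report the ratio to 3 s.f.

In the plate carrée (x = Rλ, y = Rφ), meridians are true-scale (h = 1) and parallels are stretched by k = sec φ.
Areal scale at 56.9°: h·k = 1.000 × 1.831 = 1.831.
Areal scale at 11.2°: h·k = 1.000 × 1.019 = 1.019.
Ratio = 1.831/1.019 ≈ 1.80.

1.80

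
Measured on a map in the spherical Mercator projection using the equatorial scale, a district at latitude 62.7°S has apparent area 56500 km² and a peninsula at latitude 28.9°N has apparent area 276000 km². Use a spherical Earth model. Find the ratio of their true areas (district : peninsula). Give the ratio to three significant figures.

0.0562

Mercator's areal exaggeration is sec²φ; hence true area = (apparent area) · cos²φ.
True area of district: 56500 × cos²(62.7°) = 56500 × 0.2104 = 11890 km².
True area of peninsula: 276000 × cos²(28.9°) = 276000 × 0.7664 = 211500 km².
Ratio = 11890 / 211500 ≈ 0.0562.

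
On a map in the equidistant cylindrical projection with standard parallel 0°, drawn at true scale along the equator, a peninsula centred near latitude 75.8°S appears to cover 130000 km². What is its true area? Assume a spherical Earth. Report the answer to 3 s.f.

31900 km²

In the plate carrée (x = Rλ, y = Rφ), meridians are true-scale (h = 1) and parallels are stretched by k = sec φ.
Areal scale = h·k = 1 × sec φ; at 75.8°, h = 1.000, k = 4.077, so h·k = 4.077.
True area = apparent / (areal scale) = 130000 / 4.077 ≈ 31900 km².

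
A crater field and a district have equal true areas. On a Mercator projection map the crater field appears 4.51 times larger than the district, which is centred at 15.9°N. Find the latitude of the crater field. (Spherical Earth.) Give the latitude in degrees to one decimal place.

63.1°

Mercator areal scale is sec²φ, so apparent-area ratio = sec²φ₁ / sec²φ₂ = cos²φ₂ / cos²φ₁.
cos²φ₂ / cos²φ₁ = 4.51  ⇒  cos φ₁ = cos 15.9° / √4.51 = 0.9617/2.124 = 0.4529.
φ₁ = arccos(0.4529) ≈ 63.1°.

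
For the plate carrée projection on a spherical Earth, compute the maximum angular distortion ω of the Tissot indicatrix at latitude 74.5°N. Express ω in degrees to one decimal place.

70.7°

For the equirectangular projection with φ₀ = 0 (plate carrée), h = 1 along meridians and k = sec φ along parallels.
At 74.5°: h = 1.000, k = 3.742; principal scales a = 3.742, b = 1.000.
sin(ω/2) = (a − b)/(a + b) = 2.742/4.742 = 0.5782, so ω = 2 arcsin(0.5782) ≈ 70.7°.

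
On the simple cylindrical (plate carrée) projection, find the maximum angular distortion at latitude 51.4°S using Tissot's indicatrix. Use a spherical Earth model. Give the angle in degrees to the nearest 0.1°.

26.8°

Plate carrée maps x = Rλ, y = Rφ. The meridian scale is h = 1 and the parallel scale is k = 1/cos φ = sec φ.
At 51.4°: h = 1.000, k = 1.603; principal scales a = 1.603, b = 1.000.
sin(ω/2) = (a − b)/(a + b) = 0.6029/2.603 = 0.2316, so ω = 2 arcsin(0.2316) ≈ 26.8°.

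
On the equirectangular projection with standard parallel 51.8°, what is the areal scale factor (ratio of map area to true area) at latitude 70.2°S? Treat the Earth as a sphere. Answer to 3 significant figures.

The equidistant cylindrical projection with φ₀ = 51.8° has h = 1 (meridians true) and k = cos φ₀ / cos φ along parallels.
Areal scale = h·k = 1 × cos φ₀ / cos φ; at 70.2°, h = 1.000, k = 1.826, so h·k = 1.826.

1.83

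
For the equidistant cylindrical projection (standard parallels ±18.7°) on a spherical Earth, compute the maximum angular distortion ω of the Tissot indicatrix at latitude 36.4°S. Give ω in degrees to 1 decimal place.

9.3°

In the equirectangular projection with standard parallel φ₀ = 18.7° (x = Rλ cos φ₀, y = Rφ), meridians are true-scale (h = 1) and the parallel scale is k = cos φ₀ / cos φ.
At 36.4°: h = 1.000, k = 1.177; principal scales a = 1.177, b = 1.000.
sin(ω/2) = (a − b)/(a + b) = 0.1768/2.177 = 0.08123, so ω = 2 arcsin(0.08123) ≈ 9.3°.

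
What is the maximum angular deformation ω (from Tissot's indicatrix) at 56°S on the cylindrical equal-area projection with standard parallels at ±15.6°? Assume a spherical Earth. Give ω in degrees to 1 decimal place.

59.4°

Cylindrical equal-area (φ₀ = 15.6°): h = cos φ / cos 15.6° along meridians, k = cos 15.6° / cos φ along parallels; h·k = 1.
At 56°: h = 0.5806, k = 1.722; principal scales a = 1.722, b = 0.5806.
sin(ω/2) = (a − b)/(a + b) = 1.142/2.303 = 0.4958, so ω = 2 arcsin(0.4958) ≈ 59.4°.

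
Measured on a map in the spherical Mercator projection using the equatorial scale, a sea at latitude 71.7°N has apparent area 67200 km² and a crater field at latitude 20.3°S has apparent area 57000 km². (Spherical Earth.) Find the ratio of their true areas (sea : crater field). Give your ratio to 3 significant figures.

0.132

Mercator's areal exaggeration is sec²φ; hence true area = (apparent area) · cos²φ.
True area of sea: 67200 × cos²(71.7°) = 67200 × 0.09859 = 6625 km².
True area of crater field: 57000 × cos²(20.3°) = 57000 × 0.8796 = 50140 km².
Ratio = 6625 / 50140 ≈ 0.132.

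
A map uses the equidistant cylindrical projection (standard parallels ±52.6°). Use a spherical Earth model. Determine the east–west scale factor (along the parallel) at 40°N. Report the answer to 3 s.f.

0.793

In the equirectangular projection with standard parallel φ₀ = 52.6° (x = Rλ cos φ₀, y = Rφ), meridians are true-scale (h = 1) and the parallel scale is k = cos φ₀ / cos φ.
k = cos 52.6° / cos 40° = 0.6074/0.7660 = 0.7929.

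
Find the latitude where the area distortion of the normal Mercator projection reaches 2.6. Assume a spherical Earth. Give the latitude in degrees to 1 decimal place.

51.7°

Mercator areal scale is sec²φ.
sec²φ = 2.6  ⇒  cos²φ = 0.3846  ⇒  cos φ = 0.6202.
φ = arccos(0.6202) ≈ 51.7°.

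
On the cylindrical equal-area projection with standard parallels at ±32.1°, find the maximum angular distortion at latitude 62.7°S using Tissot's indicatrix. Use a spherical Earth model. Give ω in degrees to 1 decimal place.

66.3°

Cylindrical equal-area (φ₀ = 32.1°): h = cos φ / cos 32.1° along meridians, k = cos 32.1° / cos φ along parallels; h·k = 1.
At 62.7°: h = 0.5414, k = 1.847; principal scales a = 1.847, b = 0.5414.
sin(ω/2) = (a − b)/(a + b) = 1.306/2.388 = 0.5466, so ω = 2 arcsin(0.5466) ≈ 66.3°.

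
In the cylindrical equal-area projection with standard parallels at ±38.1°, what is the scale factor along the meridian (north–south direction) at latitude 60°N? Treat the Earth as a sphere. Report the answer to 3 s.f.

0.635

For cylindrical equal-area with standard parallel φ₀, h = cos φ / cos φ₀ and k = cos φ₀ / cos φ, so h·k = 1.
h = cos 60° / cos 38.1° = 0.5000/0.7869 = 0.6354.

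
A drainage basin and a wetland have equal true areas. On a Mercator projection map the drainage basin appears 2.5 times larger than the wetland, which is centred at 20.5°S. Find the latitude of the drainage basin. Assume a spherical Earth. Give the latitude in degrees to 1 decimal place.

53.7°

For equal true areas on Mercator, apparent areas scale as sec²φ, so the ratio is cos²φ₂ / cos²φ₁.
cos²φ₂ / cos²φ₁ = 2.5  ⇒  cos φ₁ = cos 20.5° / √2.5 = 0.9367/1.581 = 0.5924.
φ₁ = arccos(0.5924) ≈ 53.7°.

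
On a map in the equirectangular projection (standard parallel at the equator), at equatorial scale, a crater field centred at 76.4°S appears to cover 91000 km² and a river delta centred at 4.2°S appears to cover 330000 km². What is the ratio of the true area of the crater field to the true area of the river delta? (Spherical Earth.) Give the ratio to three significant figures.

0.0650

On the plate carrée, areal scale = h·k = 1 × sec φ, so true area = apparent × cos φ.
True area of crater field: 91000 × cos(76.4°) = 91000 × 0.2351 = 21400 km².
True area of river delta: 330000 × cos(4.2°) = 330000 × 0.9973 = 329100 km².
Ratio = 21400 / 329100 ≈ 0.0650.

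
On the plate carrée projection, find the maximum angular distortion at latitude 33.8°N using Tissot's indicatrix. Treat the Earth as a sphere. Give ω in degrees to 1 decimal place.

For the equirectangular projection with φ₀ = 0 (plate carrée), h = 1 along meridians and k = sec φ along parallels.
At 33.8°: h = 1.000, k = 1.203; principal scales a = 1.203, b = 1.000.
sin(ω/2) = (a − b)/(a + b) = 0.2034/2.203 = 0.09231, so ω = 2 arcsin(0.09231) ≈ 10.6°.

10.6°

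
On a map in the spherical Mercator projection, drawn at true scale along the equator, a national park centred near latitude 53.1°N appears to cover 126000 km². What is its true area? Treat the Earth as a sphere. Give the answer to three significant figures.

For Mercator, h = k = sec φ (a conformal cylindrical projection has a single point scale, 1/cos φ).
Areal scale = k² = sec²φ = 1/cos²(53.1°) = 1/0.6004² = 2.774.
True area = apparent / (areal scale) = 126000 / 2.774 ≈ 45400 km².

45400 km²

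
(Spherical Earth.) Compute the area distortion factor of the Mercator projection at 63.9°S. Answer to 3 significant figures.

5.17

For Mercator, h = k = sec φ (a conformal cylindrical projection has a single point scale, 1/cos φ).
Areal scale = k² = sec²φ = 1/cos²(63.9°) = 1/0.4399² = 5.167.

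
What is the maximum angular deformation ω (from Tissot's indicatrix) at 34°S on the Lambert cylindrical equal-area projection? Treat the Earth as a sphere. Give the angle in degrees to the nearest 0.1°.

The Lambert cylindrical equal-area projection is the cylindrical equal-area projection with its standard parallel at the equator (φ₀ = 0). For cylindrical equal-area with standard parallel φ₀, h = cos φ / cos φ₀ and k = cos φ₀ / cos φ, so h·k = 1.
At 34°: h = 0.8290, k = 1.206; principal scales a = 1.206, b = 0.8290.
sin(ω/2) = (a − b)/(a + b) = 0.3772/2.035 = 0.1853, so ω = 2 arcsin(0.1853) ≈ 21.4°.

21.4°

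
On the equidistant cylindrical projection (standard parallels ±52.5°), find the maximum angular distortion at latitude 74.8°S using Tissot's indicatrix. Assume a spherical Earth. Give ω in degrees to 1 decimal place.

The equidistant cylindrical projection with φ₀ = 52.5° has h = 1 (meridians true) and k = cos φ₀ / cos φ along parallels.
At 74.8°: h = 1.000, k = 2.322; principal scales a = 2.322, b = 1.000.
sin(ω/2) = (a − b)/(a + b) = 1.322/3.322 = 0.3979, so ω = 2 arcsin(0.3979) ≈ 46.9°.

46.9°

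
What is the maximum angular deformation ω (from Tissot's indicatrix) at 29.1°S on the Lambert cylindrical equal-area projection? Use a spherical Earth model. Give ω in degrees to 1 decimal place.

The Lambert cylindrical equal-area projection is the cylindrical equal-area projection with its standard parallel at the equator (φ₀ = 0). A cylindrical equal-area projection with standard parallel φ₀ has meridian scale h = cos φ / cos φ₀ and parallel scale k = cos φ₀ / cos φ (so areas are preserved, h·k = 1).
At 29.1°: h = 0.8738, k = 1.144; principal scales a = 1.144, b = 0.8738.
sin(ω/2) = (a − b)/(a + b) = 0.2707/2.018 = 0.1341, so ω = 2 arcsin(0.1341) ≈ 15.4°.

15.4°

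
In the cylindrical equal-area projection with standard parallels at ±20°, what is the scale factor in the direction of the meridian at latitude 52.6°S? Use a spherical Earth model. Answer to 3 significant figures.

0.646

For cylindrical equal-area with standard parallel φ₀, h = cos φ / cos φ₀ and k = cos φ₀ / cos φ, so h·k = 1.
h = cos 52.6° / cos 20° = 0.6074/0.9397 = 0.6464.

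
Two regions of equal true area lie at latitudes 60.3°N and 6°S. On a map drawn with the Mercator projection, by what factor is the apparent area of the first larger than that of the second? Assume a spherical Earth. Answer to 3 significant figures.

Mercator areal scale is sec²φ.
At 60.3°: sec²(60.3°) = 1/0.4955² = 4.074.
At 6°: sec²(6°) = 1/0.9945² = 1.011.
Ratio = 4.074/1.011 = cos²(6°)/cos²(60.3°) ≈ 4.03.

4.03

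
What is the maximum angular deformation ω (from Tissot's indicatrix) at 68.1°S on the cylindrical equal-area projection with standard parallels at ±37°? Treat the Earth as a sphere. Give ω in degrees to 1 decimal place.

79.9°

A cylindrical equal-area projection with standard parallel φ₀ has meridian scale h = cos φ / cos φ₀ and parallel scale k = cos φ₀ / cos φ (so areas are preserved, h·k = 1).
At 68.1°: h = 0.4670, k = 2.141; principal scales a = 2.141, b = 0.4670.
sin(ω/2) = (a − b)/(a + b) = 1.674/2.608 = 0.6419, so ω = 2 arcsin(0.6419) ≈ 79.9°.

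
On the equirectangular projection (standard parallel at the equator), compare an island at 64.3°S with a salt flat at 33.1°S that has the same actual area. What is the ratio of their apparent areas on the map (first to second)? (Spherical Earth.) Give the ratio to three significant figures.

In the plate carrée (x = Rλ, y = Rφ), meridians are true-scale (h = 1) and parallels are stretched by k = sec φ.
Areal scale at 64.3°: h·k = 1.000 × 2.306 = 2.306.
Areal scale at 33.1°: h·k = 1.000 × 1.194 = 1.194.
Ratio = 2.306/1.194 ≈ 1.93.

1.93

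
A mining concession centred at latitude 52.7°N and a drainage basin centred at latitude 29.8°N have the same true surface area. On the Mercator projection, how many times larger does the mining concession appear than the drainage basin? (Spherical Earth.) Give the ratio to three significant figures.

On Mercator, area is exaggerated by sec²φ = 1/cos²φ.
At 52.7°: sec²(52.7°) = 1/0.6060² = 2.723.
At 29.8°: sec²(29.8°) = 1/0.8678² = 1.328.
Ratio = 2.723/1.328 = cos²(29.8°)/cos²(52.7°) ≈ 2.05.

2.05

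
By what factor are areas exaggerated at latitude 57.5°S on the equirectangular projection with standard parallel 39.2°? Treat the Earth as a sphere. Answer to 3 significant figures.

1.44

In the equirectangular projection with standard parallel φ₀ = 39.2° (x = Rλ cos φ₀, y = Rφ), meridians are true-scale (h = 1) and the parallel scale is k = cos φ₀ / cos φ.
Areal scale = h·k = 1 × cos φ₀ / cos φ; at 57.5°, h = 1.000, k = 1.442, so h·k = 1.442.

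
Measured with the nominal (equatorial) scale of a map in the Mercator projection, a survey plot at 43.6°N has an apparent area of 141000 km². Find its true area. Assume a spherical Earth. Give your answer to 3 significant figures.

For Mercator, h = k = sec φ (a conformal cylindrical projection has a single point scale, 1/cos φ).
Areal scale = k² = sec²φ = 1/cos²(43.6°) = 1/0.7242² = 1.907.
True area = apparent / (areal scale) = 141000 / 1.907 ≈ 73900 km².

73900 km²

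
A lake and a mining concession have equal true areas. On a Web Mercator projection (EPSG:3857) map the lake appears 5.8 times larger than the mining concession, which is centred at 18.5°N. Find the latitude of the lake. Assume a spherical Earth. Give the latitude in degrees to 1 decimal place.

66.8°

On Mercator, (apparent₁)/(apparent₂) = sec²φ₁ / sec²φ₂ when true areas are equal.
cos²φ₂ / cos²φ₁ = 5.8  ⇒  cos φ₁ = cos 18.5° / √5.8 = 0.9483/2.408 = 0.3938.
φ₁ = arccos(0.3938) ≈ 66.8°.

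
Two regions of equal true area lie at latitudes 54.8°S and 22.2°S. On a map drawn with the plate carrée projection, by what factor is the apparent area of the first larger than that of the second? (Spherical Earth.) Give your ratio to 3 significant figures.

For the equirectangular projection with φ₀ = 0 (plate carrée), h = 1 along meridians and k = sec φ along parallels.
Areal scale at 54.8°: h·k = 1.000 × 1.735 = 1.735.
Areal scale at 22.2°: h·k = 1.000 × 1.080 = 1.080.
Ratio = 1.735/1.080 ≈ 1.61.

1.61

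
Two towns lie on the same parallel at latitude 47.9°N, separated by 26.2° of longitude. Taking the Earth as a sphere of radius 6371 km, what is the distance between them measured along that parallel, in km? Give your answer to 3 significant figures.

Arc length along a parallel = R cos φ · Δλ (with Δλ in radians).
= 6371 × cos 47.9° × (26.2° × π/180) = 6371 × 0.6704 × 0.4573 ≈ 1950 km.

1950 km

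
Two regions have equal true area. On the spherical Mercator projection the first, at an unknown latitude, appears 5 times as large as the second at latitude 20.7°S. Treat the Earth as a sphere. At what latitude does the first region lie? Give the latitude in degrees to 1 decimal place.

65.3°

Mercator areal scale is sec²φ, so apparent-area ratio = sec²φ₁ / sec²φ₂ = cos²φ₂ / cos²φ₁.
cos²φ₂ / cos²φ₁ = 5  ⇒  cos φ₁ = cos 20.7° / √5 = 0.9354/2.236 = 0.4183.
φ₁ = arccos(0.4183) ≈ 65.3°.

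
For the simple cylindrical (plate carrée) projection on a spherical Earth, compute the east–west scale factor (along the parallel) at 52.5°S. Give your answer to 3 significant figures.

Plate carrée maps x = Rλ, y = Rφ. The meridian scale is h = 1 and the parallel scale is k = 1/cos φ = sec φ.
k = 1/cos 52.5° = 1/0.6088 = 1.643.

1.64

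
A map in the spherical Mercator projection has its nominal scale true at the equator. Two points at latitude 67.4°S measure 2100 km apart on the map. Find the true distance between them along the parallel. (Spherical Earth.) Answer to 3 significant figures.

807 km

Mercator is conformal, so the point scale is isotropic: h = k = sec φ = 1/cos φ.
Along the parallel at 67.4°, map distances are exaggerated by k = sec 67.4° = 2.602.
True distance = 2100 / 2.602 = 2100 × cos 67.4° ≈ 807 km.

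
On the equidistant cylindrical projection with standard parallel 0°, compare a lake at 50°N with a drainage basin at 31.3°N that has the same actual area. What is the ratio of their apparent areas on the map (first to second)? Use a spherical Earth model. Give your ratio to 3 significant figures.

For the equirectangular projection with φ₀ = 0 (plate carrée), h = 1 along meridians and k = sec φ along parallels.
Areal scale at 50°: h·k = 1.000 × 1.556 = 1.556.
Areal scale at 31.3°: h·k = 1.000 × 1.170 = 1.170.
Ratio = 1.556/1.170 ≈ 1.33.

1.33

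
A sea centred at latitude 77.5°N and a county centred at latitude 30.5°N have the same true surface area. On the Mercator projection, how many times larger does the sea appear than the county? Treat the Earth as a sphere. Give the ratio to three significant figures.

15.8

Mercator is conformal with k = sec φ, so areal scale = k² = sec²φ.
At 77.5°: sec²(77.5°) = 1/0.2164² = 21.35.
At 30.5°: sec²(30.5°) = 1/0.8616² = 1.347.
Ratio = 21.35/1.347 = cos²(30.5°)/cos²(77.5°) ≈ 15.8.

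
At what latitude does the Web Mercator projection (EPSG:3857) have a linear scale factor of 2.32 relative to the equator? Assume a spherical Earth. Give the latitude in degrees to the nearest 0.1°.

Mercator scale is k = sec φ = 1/cos φ.
1/cos φ = 2.32  ⇒  cos φ = 0.4310  ⇒  φ = arccos(0.4310) ≈ 64.5°.

64.5°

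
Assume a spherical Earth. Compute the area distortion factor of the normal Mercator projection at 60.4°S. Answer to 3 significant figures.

4.10

Mercator is conformal, so the point scale is isotropic: h = k = sec φ = 1/cos φ.
Areal scale = k² = sec²φ = 1/cos²(60.4°) = 1/0.4939² = 4.099.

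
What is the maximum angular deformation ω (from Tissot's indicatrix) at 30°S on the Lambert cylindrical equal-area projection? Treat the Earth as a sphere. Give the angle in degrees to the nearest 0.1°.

The Lambert cylindrical equal-area projection is the cylindrical equal-area projection with its standard parallel at the equator (φ₀ = 0). Cylindrical equal-area (φ₀ = 0°): h = cos φ / cos 0° along meridians, k = cos 0° / cos φ along parallels; h·k = 1.
At 30°: h = 0.8660, k = 1.155; principal scales a = 1.155, b = 0.8660.
sin(ω/2) = (a − b)/(a + b) = 0.2887/2.021 = 0.1429, so ω = 2 arcsin(0.1429) ≈ 16.4°.

16.4°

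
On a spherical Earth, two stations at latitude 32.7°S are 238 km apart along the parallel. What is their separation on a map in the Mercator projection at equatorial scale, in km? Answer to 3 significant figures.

For Mercator, h = k = sec φ (a conformal cylindrical projection has a single point scale, 1/cos φ).
Along the parallel, k = sec 32.7° = 1/0.8415 = 1.188.
Map distance = 238 × 1.188 ≈ 283 km.

283 km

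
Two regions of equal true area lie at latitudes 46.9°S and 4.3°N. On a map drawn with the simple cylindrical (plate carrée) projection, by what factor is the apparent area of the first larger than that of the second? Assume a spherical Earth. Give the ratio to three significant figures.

1.46

Plate carrée maps x = Rλ, y = Rφ. The meridian scale is h = 1 and the parallel scale is k = 1/cos φ = sec φ.
Areal scale at 46.9°: h·k = 1.000 × 1.464 = 1.464.
Areal scale at 4.3°: h·k = 1.000 × 1.003 = 1.003.
Ratio = 1.464/1.003 ≈ 1.46.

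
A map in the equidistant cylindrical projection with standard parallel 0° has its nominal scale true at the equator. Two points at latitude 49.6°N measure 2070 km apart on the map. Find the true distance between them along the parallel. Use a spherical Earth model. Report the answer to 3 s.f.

1340 km

For the equirectangular projection with φ₀ = 0 (plate carrée), h = 1 along meridians and k = sec φ along parallels.
Along the parallel at 49.6°, map distances are exaggerated by k = sec 49.6° = 1.543.
True distance = 2070 / 1.543 = 2070 × cos 49.6° ≈ 1340 km.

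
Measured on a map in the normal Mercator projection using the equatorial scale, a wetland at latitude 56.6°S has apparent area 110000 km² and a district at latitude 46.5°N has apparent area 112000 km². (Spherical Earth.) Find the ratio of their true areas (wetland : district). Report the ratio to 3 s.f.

On Mercator the areal scale is sec²φ, so true area = apparent × cos²φ.
True area of wetland: 110000 × cos²(56.6°) = 110000 × 0.3030 = 33330 km².
True area of district: 112000 × cos²(46.5°) = 112000 × 0.4738 = 53070 km².
Ratio = 33330 / 53070 ≈ 0.628.

0.628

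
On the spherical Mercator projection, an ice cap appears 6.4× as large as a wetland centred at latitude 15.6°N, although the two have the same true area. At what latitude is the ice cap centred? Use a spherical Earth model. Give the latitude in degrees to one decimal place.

Mercator areal scale is sec²φ, so apparent-area ratio = sec²φ₁ / sec²φ₂ = cos²φ₂ / cos²φ₁.
cos²φ₂ / cos²φ₁ = 6.4  ⇒  cos φ₁ = cos 15.6° / √6.4 = 0.9632/2.530 = 0.3807.
φ₁ = arccos(0.3807) ≈ 67.6°.

67.6°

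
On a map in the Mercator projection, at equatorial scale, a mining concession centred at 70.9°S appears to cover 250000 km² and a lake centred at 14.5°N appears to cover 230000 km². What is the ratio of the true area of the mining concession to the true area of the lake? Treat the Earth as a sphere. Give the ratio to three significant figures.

Mercator's areal exaggeration is sec²φ; hence true area = (apparent area) · cos²φ.
True area of mining concession: 250000 × cos²(70.9°) = 250000 × 0.1071 = 26770 km².
True area of lake: 230000 × cos²(14.5°) = 230000 × 0.9373 = 215600 km².
Ratio = 26770 / 215600 ≈ 0.124.

0.124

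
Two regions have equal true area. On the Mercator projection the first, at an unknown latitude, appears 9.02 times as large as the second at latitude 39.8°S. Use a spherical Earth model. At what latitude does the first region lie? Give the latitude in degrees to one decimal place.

For equal true areas on Mercator, apparent areas scale as sec²φ, so the ratio is cos²φ₂ / cos²φ₁.
cos²φ₂ / cos²φ₁ = 9.02  ⇒  cos φ₁ = cos 39.8° / √9.02 = 0.7683/3.003 = 0.2558.
φ₁ = arccos(0.2558) ≈ 75.2°.

75.2°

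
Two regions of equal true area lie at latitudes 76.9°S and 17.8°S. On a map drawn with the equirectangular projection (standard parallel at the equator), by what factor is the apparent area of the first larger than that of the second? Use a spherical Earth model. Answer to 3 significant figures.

Plate carrée maps x = Rλ, y = Rφ. The meridian scale is h = 1 and the parallel scale is k = 1/cos φ = sec φ.
Areal scale at 76.9°: h·k = 1.000 × 4.412 = 4.412.
Areal scale at 17.8°: h·k = 1.000 × 1.050 = 1.050.
Ratio = 4.412/1.050 ≈ 4.20.

4.20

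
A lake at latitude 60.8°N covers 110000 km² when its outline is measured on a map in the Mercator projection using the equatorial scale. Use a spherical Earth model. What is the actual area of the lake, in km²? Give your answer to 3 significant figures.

26200 km²

Mercator is conformal, so the point scale is isotropic: h = k = sec φ = 1/cos φ.
Areal scale = k² = sec²φ = 1/cos²(60.8°) = 1/0.4879² = 4.202.
True area = apparent / (areal scale) = 110000 / 4.202 ≈ 26200 km².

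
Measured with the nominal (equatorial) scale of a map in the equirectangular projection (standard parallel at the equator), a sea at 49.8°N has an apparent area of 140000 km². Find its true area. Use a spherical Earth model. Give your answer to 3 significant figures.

For the equirectangular projection with φ₀ = 0 (plate carrée), h = 1 along meridians and k = sec φ along parallels.
Areal scale = h·k = 1 × sec φ; at 49.8°, h = 1.000, k = 1.549, so h·k = 1.549.
True area = apparent / (areal scale) = 140000 / 1.549 ≈ 90400 km².

90400 km²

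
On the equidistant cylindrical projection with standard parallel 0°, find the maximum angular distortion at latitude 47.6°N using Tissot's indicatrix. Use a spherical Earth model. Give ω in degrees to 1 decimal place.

22.4°

Plate carrée maps x = Rλ, y = Rφ. The meridian scale is h = 1 and the parallel scale is k = 1/cos φ = sec φ.
At 47.6°: h = 1.000, k = 1.483; principal scales a = 1.483, b = 1.000.
sin(ω/2) = (a − b)/(a + b) = 0.4830/2.483 = 0.1945, so ω = 2 arcsin(0.1945) ≈ 22.4°.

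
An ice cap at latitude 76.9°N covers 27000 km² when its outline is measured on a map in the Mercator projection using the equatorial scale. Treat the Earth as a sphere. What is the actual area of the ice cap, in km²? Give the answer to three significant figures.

Mercator is conformal, so the point scale is isotropic: h = k = sec φ = 1/cos φ.
Areal scale = k² = sec²φ = 1/cos²(76.9°) = 1/0.2267² = 19.47.
True area = apparent / (areal scale) = 27000 / 19.47 ≈ 1390 km².

1390 km²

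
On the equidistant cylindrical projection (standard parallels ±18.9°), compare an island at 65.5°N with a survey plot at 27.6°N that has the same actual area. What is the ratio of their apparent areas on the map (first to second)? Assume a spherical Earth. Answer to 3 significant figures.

2.14

In the equirectangular projection with standard parallel φ₀ = 18.9° (x = Rλ cos φ₀, y = Rφ), meridians are true-scale (h = 1) and the parallel scale is k = cos φ₀ / cos φ.
Areal scale at 65.5°: h·k = 1.000 × 2.281 = 2.281.
Areal scale at 27.6°: h·k = 1.000 × 1.068 = 1.068.
Ratio = 2.281/1.068 ≈ 2.14.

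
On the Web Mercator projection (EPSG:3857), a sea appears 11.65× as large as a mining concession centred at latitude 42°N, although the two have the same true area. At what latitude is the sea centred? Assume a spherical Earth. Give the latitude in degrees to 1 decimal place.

77.4°

On Mercator, (apparent₁)/(apparent₂) = sec²φ₁ / sec²φ₂ when true areas are equal.
cos²φ₂ / cos²φ₁ = 11.65  ⇒  cos φ₁ = cos 42° / √11.65 = 0.7431/3.413 = 0.2177.
φ₁ = arccos(0.2177) ≈ 77.4°.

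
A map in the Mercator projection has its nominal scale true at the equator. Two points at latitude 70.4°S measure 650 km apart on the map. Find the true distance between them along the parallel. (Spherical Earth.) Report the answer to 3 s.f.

The Mercator projection is conformal; its linear scale factor is the same in every direction and equals sec φ = 1/cos φ.
Along the parallel at 70.4°, map distances are exaggerated by k = sec 70.4° = 2.981.
True distance = 650 / 2.981 = 650 × cos 70.4° ≈ 218 km.

218 km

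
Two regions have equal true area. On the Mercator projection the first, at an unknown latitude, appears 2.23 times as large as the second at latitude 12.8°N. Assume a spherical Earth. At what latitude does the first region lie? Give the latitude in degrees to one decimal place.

Mercator areal scale is sec²φ, so apparent-area ratio = sec²φ₁ / sec²φ₂ = cos²φ₂ / cos²φ₁.
cos²φ₂ / cos²φ₁ = 2.23  ⇒  cos φ₁ = cos 12.8° / √2.23 = 0.9751/1.493 = 0.6530.
φ₁ = arccos(0.6530) ≈ 49.2°.

49.2°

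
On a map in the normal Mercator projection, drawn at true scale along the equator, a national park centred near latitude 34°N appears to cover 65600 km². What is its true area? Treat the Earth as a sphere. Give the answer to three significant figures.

Mercator is conformal, so the point scale is isotropic: h = k = sec φ = 1/cos φ.
Areal scale = k² = sec²φ = 1/cos²(34°) = 1/0.8290² = 1.455.
True area = apparent / (areal scale) = 65600 / 1.455 ≈ 45100 km².

45100 km²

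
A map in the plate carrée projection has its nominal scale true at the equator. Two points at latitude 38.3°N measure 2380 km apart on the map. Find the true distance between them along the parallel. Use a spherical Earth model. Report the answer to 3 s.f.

In the plate carrée (x = Rλ, y = Rφ), meridians are true-scale (h = 1) and parallels are stretched by k = sec φ.
Along the parallel at 38.3°, map distances are exaggerated by k = sec 38.3° = 1.274.
True distance = 2380 / 1.274 = 2380 × cos 38.3° ≈ 1870 km.

1870 km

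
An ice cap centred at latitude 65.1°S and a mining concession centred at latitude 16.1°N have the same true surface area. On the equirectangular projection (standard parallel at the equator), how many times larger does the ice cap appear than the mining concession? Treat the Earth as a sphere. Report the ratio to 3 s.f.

In the plate carrée (x = Rλ, y = Rφ), meridians are true-scale (h = 1) and parallels are stretched by k = sec φ.
Areal scale at 65.1°: h·k = 1.000 × 2.375 = 2.375.
Areal scale at 16.1°: h·k = 1.000 × 1.041 = 1.041.
Ratio = 2.375/1.041 ≈ 2.28.

2.28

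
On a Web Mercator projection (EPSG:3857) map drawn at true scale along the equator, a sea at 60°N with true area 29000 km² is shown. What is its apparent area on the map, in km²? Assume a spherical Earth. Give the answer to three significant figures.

116000 km²

Mercator is conformal, so the point scale is isotropic: h = k = sec φ = 1/cos φ.
Areal scale = k² = sec²φ = 1/cos²(60°) = 1/0.5000² = 4.000.
Apparent area = 29000 × 4.000 ≈ 116000 km².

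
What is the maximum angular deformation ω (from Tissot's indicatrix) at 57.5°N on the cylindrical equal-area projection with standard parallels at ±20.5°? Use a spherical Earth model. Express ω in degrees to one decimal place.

60.6°

Cylindrical equal-area (φ₀ = 20.5°): h = cos φ / cos 20.5° along meridians, k = cos 20.5° / cos φ along parallels; h·k = 1.
At 57.5°: h = 0.5736, k = 1.743; principal scales a = 1.743, b = 0.5736.
sin(ω/2) = (a − b)/(a + b) = 1.170/2.317 = 0.5048, so ω = 2 arcsin(0.5048) ≈ 60.6°.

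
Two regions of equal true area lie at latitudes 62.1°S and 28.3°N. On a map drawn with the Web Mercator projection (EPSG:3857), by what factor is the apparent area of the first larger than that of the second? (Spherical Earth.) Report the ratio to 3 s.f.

Mercator areal scale is sec²φ.
At 62.1°: sec²(62.1°) = 1/0.4679² = 4.567.
At 28.3°: sec²(28.3°) = 1/0.8805² = 1.290.
Ratio = 4.567/1.290 = cos²(28.3°)/cos²(62.1°) ≈ 3.54.

3.54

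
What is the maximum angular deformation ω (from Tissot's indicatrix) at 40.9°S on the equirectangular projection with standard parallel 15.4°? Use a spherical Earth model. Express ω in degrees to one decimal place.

The equidistant cylindrical projection with φ₀ = 15.4° has h = 1 (meridians true) and k = cos φ₀ / cos φ along parallels.
At 40.9°: h = 1.000, k = 1.276; principal scales a = 1.276, b = 1.000.
sin(ω/2) = (a − b)/(a + b) = 0.2755/2.276 = 0.1211, so ω = 2 arcsin(0.1211) ≈ 13.9°.

13.9°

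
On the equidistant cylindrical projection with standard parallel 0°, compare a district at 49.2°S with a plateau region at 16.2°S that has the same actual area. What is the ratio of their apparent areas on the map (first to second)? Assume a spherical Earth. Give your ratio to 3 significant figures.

1.47

Plate carrée maps x = Rλ, y = Rφ. The meridian scale is h = 1 and the parallel scale is k = 1/cos φ = sec φ.
Areal scale at 49.2°: h·k = 1.000 × 1.530 = 1.530.
Areal scale at 16.2°: h·k = 1.000 × 1.041 = 1.041.
Ratio = 1.530/1.041 ≈ 1.47.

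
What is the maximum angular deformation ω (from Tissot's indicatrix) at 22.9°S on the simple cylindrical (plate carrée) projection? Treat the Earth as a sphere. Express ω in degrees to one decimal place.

4.7°

In the plate carrée (x = Rλ, y = Rφ), meridians are true-scale (h = 1) and parallels are stretched by k = sec φ.
At 22.9°: h = 1.000, k = 1.086; principal scales a = 1.086, b = 1.000.
sin(ω/2) = (a − b)/(a + b) = 0.08556/2.086 = 0.04102, so ω = 2 arcsin(0.04102) ≈ 4.7°.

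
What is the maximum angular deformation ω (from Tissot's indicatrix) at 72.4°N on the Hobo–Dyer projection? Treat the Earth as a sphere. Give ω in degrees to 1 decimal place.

96.5°

Hobo–Dyer is a cylindrical equal-area projection with standard parallels at ±37.5°. Cylindrical equal-area (φ₀ = 37.5°): h = cos φ / cos 37.5° along meridians, k = cos 37.5° / cos φ along parallels; h·k = 1.
At 72.4°: h = 0.3811, k = 2.624; principal scales a = 2.624, b = 0.3811.
sin(ω/2) = (a − b)/(a + b) = 2.243/3.005 = 0.7463, so ω = 2 arcsin(0.7463) ≈ 96.5°.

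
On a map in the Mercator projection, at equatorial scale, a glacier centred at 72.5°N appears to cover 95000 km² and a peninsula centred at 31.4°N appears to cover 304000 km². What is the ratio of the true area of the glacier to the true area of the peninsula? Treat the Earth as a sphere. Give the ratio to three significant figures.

0.0388

Since Mercator area scale is 1/cos²φ, the true area equals the apparent area multiplied by cos²φ.
True area of glacier: 95000 × cos²(72.5°) = 95000 × 0.09042 = 8590 km².
True area of peninsula: 304000 × cos²(31.4°) = 304000 × 0.7285 = 221500 km².
Ratio = 8590 / 221500 ≈ 0.0388.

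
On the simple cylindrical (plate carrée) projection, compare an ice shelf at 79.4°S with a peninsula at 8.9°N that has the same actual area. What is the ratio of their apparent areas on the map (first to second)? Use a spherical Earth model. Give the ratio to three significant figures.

5.37

Plate carrée maps x = Rλ, y = Rφ. The meridian scale is h = 1 and the parallel scale is k = 1/cos φ = sec φ.
Areal scale at 79.4°: h·k = 1.000 × 5.436 = 5.436.
Areal scale at 8.9°: h·k = 1.000 × 1.012 = 1.012.
Ratio = 5.436/1.012 ≈ 5.37.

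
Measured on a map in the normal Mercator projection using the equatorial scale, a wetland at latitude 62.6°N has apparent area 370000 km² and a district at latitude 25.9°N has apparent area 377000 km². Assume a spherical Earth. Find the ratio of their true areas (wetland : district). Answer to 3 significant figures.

0.257

Mercator's areal exaggeration is sec²φ; hence true area = (apparent area) · cos²φ.
True area of wetland: 370000 × cos²(62.6°) = 370000 × 0.2118 = 78360 km².
True area of district: 377000 × cos²(25.9°) = 377000 × 0.8092 = 305100 km².
Ratio = 78360 / 305100 ≈ 0.257.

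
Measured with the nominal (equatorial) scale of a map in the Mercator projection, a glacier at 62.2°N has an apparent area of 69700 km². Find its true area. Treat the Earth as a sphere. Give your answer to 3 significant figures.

For Mercator, h = k = sec φ (a conformal cylindrical projection has a single point scale, 1/cos φ).
Areal scale = k² = sec²φ = 1/cos²(62.2°) = 1/0.4664² = 4.597.
True area = apparent / (areal scale) = 69700 / 4.597 ≈ 15200 km².

15200 km²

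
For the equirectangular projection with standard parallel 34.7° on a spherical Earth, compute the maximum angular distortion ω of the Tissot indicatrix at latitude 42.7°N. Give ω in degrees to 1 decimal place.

6.4°

With standard parallel φ₀ = 34.7°, the equirectangular projection gives x = Rλ cos φ₀, y = Rφ, so h = 1 and k = cos 34.7° / cos φ.
At 42.7°: h = 1.000, k = 1.119; principal scales a = 1.119, b = 1.000.
sin(ω/2) = (a − b)/(a + b) = 0.1187/2.119 = 0.05602, so ω = 2 arcsin(0.05602) ≈ 6.4°.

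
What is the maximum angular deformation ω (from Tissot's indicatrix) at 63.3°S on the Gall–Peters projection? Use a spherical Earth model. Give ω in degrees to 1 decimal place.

Gall–Peters is a cylindrical equal-area projection with standard parallels at ±45°. Cylindrical equal-area (φ₀ = 45°): h = cos φ / cos 45° along meridians, k = cos 45° / cos φ along parallels; h·k = 1.
At 63.3°: h = 0.6354, k = 1.574; principal scales a = 1.574, b = 0.6354.
sin(ω/2) = (a − b)/(a + b) = 0.9383/2.209 = 0.4247, so ω = 2 arcsin(0.4247) ≈ 50.3°.

50.3°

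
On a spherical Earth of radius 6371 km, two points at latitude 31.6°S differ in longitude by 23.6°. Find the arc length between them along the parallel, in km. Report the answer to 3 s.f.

2240 km

Arc length along a parallel = R cos φ · Δλ (with Δλ in radians).
= 6371 × cos 31.6° × (23.6° × π/180) = 6371 × 0.8517 × 0.4119 ≈ 2240 km.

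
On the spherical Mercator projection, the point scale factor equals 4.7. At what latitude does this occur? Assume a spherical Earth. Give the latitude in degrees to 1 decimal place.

77.7°

Mercator scale is k = sec φ = 1/cos φ.
1/cos φ = 4.7  ⇒  cos φ = 0.2128  ⇒  φ = arccos(0.2128) ≈ 77.7°.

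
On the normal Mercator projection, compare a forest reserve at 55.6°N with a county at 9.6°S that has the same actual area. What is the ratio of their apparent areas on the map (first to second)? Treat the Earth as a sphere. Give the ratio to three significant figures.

3.05

Mercator areal scale is sec²φ.
At 55.6°: sec²(55.6°) = 1/0.5650² = 3.133.
At 9.6°: sec²(9.6°) = 1/0.9860² = 1.029.
Ratio = 3.133/1.029 = cos²(9.6°)/cos²(55.6°) ≈ 3.05.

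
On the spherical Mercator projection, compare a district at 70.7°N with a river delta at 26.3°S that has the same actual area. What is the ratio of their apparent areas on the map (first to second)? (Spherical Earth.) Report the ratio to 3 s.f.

Mercator is conformal with k = sec φ, so areal scale = k² = sec²φ.
At 70.7°: sec²(70.7°) = 1/0.3305² = 9.154.
At 26.3°: sec²(26.3°) = 1/0.8965² = 1.244.
Ratio = 9.154/1.244 = cos²(26.3°)/cos²(70.7°) ≈ 7.36.

7.36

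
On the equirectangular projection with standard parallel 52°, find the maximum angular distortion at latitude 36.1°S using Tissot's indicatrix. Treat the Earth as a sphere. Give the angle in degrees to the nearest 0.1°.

15.5°

The equidistant cylindrical projection with φ₀ = 52° has h = 1 (meridians true) and k = cos φ₀ / cos φ along parallels.
At 36.1°: h = 1.000, k = 0.7620; principal scales a = 1.000, b = 0.7620.
sin(ω/2) = (a − b)/(a + b) = 0.2380/1.762 = 0.1351, so ω = 2 arcsin(0.1351) ≈ 15.5°.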